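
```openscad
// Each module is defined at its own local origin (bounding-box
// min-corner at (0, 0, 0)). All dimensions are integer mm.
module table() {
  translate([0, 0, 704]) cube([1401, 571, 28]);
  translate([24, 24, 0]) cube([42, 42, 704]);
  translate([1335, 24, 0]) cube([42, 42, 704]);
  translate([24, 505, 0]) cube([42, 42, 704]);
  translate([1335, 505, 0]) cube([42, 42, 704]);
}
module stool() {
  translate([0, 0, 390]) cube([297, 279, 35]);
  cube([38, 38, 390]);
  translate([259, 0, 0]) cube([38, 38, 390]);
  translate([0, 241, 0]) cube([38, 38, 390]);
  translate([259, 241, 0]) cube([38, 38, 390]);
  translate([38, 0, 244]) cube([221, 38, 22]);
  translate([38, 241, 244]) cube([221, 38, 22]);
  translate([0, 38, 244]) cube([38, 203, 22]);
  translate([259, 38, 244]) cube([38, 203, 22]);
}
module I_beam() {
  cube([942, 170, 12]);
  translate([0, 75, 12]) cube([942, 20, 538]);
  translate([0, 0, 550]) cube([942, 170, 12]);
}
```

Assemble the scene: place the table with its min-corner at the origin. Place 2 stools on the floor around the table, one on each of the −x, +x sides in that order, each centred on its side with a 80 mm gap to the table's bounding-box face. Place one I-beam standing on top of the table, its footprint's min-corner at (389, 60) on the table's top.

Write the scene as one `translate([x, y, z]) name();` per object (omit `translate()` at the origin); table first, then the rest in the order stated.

table();
translate([-377, 146, 0]) stool();
translate([1481, 146, 0]) stool();
translate([389, 60, 732]) I_beam();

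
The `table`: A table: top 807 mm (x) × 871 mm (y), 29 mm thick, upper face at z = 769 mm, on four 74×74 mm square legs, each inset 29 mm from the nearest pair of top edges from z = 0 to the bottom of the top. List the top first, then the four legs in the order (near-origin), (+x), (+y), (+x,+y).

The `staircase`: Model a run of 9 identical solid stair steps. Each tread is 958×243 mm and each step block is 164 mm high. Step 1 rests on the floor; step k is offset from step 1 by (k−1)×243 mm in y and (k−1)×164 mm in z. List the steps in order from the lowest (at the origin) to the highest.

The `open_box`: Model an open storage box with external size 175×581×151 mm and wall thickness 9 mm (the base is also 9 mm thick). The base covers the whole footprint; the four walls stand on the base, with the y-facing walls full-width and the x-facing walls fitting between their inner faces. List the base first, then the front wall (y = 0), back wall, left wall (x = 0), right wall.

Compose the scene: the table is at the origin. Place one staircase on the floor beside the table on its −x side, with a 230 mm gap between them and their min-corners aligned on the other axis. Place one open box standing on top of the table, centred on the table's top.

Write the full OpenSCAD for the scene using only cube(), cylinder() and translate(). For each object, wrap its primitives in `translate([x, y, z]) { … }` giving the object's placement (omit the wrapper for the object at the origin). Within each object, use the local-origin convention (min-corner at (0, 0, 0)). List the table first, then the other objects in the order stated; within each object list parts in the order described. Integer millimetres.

translate([0, 0, 740]) cube([807, 871, 29]);
translate([29, 29, 0]) cube([74, 74, 740]);
translate([704, 29, 0]) cube([74, 74, 740]);
translate([29, 768, 0]) cube([74, 74, 740]);
translate([704, 768, 0]) cube([74, 74, 740]);
translate([-1188, 0, 0]) {
  cube([958, 243, 164]);
  translate([0, 243, 164]) cube([958, 243, 164]);
  translate([0, 486, 328]) cube([958, 243, 164]);
  translate([0, 729, 492]) cube([958, 243, 164]);
  translate([0, 972, 656]) cube([958, 243, 164]);
  translate([0, 1215, 820]) cube([958, 243, 164]);
  translate([0, 1458, 984]) cube([958, 243, 164]);
  translate([0, 1701, 1148]) cube([958, 243, 164]);
  translate([0, 1944, 1312]) cube([958, 243, 164]);
}
translate([316, 145, 769]) {
  cube([175, 581, 9]);
  translate([0, 0, 9]) cube([175, 9, 142]);
  translate([0, 572, 9]) cube([175, 9, 142]);
  translate([0, 9, 9]) cube([9, 563, 142]);
  translate([166, 9, 9]) cube([9, 563, 142]);
}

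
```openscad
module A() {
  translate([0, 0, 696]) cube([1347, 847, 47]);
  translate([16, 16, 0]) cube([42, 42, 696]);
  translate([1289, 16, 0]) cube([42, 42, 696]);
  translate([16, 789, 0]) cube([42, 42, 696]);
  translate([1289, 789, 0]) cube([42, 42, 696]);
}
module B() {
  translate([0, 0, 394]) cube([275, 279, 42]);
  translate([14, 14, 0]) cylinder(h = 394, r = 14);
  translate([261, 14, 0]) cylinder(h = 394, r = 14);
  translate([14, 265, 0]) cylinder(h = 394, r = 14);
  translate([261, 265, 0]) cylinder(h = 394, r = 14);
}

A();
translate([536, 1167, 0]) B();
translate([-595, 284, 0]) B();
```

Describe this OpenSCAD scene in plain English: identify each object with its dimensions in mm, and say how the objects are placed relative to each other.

A is a table with a 1347×847 mm rectangular top, 47 mm thick, top surface at z = 743 mm, supported by four 42×42 mm square legs, each inset 16 mm from the nearest pair of top edges, running from the floor.

B is a four-legged stool. The seat is a 275×279×42 mm slab whose top surface is at z = 436 mm; four round legs, each 28 mm in diameter, run from the floor (z = 0) to the underside of the seat, each leg's axis is inset half a diameter from the nearest pair of seat edges (so the leg's bounding box is flush with the corner).

Two stools sit around the table at the +y, −x sides.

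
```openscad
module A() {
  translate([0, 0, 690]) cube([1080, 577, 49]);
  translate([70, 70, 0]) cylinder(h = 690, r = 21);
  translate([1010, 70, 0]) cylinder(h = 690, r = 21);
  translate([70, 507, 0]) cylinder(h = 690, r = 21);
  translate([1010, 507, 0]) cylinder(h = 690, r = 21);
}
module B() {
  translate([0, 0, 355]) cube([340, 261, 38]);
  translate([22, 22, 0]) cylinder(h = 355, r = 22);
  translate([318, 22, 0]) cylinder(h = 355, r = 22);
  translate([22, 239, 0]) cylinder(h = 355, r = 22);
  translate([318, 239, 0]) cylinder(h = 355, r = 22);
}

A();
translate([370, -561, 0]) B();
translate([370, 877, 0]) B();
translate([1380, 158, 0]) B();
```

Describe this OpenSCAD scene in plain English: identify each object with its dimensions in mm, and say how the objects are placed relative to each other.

A is a table: top 1080 mm (x) × 577 mm (y), 49 mm thick, upper face at z = 739 mm, on four round legs of 42 mm diameter, each leg's bounding box inset 49 mm from the nearest pair of top edges, running from z = 0 to the bottom of the top.

B is a four-legged stool. The seat is a 340×261×38 mm slab whose top surface is at z = 393 mm; four round legs, each 44 mm in diameter, run from the floor (z = 0) to the underside of the seat, each leg's axis is inset half a diameter from the nearest pair of seat edges (so the leg's bounding box is flush with the corner).

Three stools sit around the table at the −y, +y, +x sides.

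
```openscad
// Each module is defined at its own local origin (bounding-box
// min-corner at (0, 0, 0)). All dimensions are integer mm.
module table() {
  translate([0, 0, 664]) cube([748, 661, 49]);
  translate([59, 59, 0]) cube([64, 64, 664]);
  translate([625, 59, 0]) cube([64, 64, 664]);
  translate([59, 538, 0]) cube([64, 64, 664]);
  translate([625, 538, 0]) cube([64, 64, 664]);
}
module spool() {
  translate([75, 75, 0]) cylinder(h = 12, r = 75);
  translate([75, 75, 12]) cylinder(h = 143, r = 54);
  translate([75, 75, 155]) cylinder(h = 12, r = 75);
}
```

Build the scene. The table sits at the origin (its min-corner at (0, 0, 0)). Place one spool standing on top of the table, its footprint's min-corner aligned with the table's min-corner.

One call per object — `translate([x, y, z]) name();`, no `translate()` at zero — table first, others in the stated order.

table();
translate([0, 0, 713]) spool();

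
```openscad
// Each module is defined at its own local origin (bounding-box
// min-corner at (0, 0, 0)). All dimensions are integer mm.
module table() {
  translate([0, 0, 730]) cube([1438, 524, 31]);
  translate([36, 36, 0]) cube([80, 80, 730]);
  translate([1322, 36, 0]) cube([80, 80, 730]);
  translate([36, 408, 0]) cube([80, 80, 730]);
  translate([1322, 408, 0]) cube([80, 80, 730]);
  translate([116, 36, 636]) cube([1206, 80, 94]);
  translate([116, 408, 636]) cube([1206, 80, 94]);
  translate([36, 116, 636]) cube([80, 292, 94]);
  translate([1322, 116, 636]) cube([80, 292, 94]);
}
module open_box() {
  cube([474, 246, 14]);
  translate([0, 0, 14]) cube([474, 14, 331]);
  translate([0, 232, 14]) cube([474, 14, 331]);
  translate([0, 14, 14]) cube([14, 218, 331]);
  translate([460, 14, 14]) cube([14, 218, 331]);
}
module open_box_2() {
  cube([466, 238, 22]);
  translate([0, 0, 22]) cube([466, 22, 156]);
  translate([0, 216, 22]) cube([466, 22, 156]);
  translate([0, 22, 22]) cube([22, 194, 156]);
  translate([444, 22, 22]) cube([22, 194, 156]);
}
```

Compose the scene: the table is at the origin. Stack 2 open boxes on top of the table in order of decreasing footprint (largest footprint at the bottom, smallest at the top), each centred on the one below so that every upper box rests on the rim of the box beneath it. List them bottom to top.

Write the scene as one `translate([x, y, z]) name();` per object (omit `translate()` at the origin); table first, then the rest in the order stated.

table();
translate([482, 139, 761]) open_box();
translate([486, 143, 1106]) open_box_2();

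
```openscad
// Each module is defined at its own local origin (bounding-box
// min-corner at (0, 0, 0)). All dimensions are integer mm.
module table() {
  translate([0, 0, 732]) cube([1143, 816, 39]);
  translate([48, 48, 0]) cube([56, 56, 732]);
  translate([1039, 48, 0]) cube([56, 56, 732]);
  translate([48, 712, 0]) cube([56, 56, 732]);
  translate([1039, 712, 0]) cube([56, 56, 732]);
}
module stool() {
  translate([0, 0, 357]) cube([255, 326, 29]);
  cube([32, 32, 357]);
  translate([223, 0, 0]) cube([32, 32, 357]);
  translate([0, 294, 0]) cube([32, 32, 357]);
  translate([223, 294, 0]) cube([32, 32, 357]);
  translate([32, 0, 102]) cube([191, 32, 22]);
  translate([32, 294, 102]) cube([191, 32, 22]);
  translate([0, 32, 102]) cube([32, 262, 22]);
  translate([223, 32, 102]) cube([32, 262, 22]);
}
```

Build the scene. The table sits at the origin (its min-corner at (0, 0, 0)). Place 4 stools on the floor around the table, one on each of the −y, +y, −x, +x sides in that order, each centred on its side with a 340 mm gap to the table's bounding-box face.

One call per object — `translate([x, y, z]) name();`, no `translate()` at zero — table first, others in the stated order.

table();
translate([444, -666, 0]) stool();
translate([444, 1156, 0]) stool();
translate([-595, 245, 0]) stool();
translate([1483, 245, 0]) stool();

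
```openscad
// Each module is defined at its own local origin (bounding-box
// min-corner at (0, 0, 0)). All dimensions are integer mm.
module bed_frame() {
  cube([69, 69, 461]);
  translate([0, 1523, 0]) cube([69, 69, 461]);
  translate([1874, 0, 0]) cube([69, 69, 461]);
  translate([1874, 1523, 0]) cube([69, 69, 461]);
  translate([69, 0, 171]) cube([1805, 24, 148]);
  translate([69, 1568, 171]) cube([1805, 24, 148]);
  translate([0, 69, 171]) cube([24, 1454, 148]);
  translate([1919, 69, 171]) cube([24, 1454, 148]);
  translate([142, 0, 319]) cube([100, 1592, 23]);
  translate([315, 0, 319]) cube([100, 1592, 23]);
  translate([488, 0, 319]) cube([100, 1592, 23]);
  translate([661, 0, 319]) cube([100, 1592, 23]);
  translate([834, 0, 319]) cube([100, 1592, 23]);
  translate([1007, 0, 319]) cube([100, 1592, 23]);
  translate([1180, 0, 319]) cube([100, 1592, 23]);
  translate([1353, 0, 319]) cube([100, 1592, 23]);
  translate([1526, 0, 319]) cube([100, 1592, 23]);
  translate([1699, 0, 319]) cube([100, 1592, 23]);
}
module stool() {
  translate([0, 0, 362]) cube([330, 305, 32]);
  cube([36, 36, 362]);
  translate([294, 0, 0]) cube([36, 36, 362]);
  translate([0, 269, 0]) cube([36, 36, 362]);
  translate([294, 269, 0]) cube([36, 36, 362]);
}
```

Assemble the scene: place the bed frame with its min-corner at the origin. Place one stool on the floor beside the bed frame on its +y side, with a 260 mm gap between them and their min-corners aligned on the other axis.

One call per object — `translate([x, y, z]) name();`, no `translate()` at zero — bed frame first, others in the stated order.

bed_frame();
translate([0, 1852, 0]) stool();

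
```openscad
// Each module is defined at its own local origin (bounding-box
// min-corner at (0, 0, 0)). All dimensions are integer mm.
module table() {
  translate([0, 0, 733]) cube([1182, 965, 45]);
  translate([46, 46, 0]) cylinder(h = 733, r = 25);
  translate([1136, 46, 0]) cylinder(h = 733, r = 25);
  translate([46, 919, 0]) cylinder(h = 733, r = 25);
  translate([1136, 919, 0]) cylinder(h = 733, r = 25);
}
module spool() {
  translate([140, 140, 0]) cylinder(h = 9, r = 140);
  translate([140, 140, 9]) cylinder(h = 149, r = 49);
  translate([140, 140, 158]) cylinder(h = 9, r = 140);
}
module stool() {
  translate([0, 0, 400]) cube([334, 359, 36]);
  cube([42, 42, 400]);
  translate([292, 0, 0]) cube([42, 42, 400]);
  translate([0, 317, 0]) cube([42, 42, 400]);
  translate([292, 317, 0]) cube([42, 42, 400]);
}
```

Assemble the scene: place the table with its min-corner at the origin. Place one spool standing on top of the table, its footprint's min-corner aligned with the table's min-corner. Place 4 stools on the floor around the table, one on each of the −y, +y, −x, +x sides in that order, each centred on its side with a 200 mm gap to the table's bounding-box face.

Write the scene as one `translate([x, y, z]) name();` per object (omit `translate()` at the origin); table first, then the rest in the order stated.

table();
translate([0, 0, 778]) spool();
translate([424, -559, 0]) stool();
translate([424, 1165, 0]) stool();
translate([-534, 303, 0]) stool();
translate([1382, 303, 0]) stool();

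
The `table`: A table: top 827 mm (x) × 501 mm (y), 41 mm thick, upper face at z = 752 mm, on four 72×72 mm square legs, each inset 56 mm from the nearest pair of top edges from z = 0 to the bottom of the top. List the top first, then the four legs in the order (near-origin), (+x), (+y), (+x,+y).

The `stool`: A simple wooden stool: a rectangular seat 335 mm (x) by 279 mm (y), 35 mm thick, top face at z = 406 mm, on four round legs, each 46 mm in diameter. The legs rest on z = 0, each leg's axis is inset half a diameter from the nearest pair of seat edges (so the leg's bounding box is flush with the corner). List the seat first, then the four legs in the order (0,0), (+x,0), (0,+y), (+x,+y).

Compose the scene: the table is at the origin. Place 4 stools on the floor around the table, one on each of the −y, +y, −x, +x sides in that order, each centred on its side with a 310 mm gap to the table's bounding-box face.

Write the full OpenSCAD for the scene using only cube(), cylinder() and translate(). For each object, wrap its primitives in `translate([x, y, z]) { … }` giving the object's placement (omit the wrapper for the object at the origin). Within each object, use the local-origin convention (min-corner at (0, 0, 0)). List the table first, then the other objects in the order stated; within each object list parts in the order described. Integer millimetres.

translate([0, 0, 711]) cube([827, 501, 41]);
translate([56, 56, 0]) cube([72, 72, 711]);
translate([699, 56, 0]) cube([72, 72, 711]);
translate([56, 373, 0]) cube([72, 72, 711]);
translate([699, 373, 0]) cube([72, 72, 711]);
translate([246, -589, 0]) {
  translate([0, 0, 371]) cube([335, 279, 35]);
  translate([23, 23, 0]) cylinder(h = 371, r = 23);
  translate([312, 23, 0]) cylinder(h = 371, r = 23);
  translate([23, 256, 0]) cylinder(h = 371, r = 23);
  translate([312, 256, 0]) cylinder(h = 371, r = 23);
}
translate([246, 811, 0]) {
  translate([0, 0, 371]) cube([335, 279, 35]);
  translate([23, 23, 0]) cylinder(h = 371, r = 23);
  translate([312, 23, 0]) cylinder(h = 371, r = 23);
  translate([23, 256, 0]) cylinder(h = 371, r = 23);
  translate([312, 256, 0]) cylinder(h = 371, r = 23);
}
translate([-645, 111, 0]) {
  translate([0, 0, 371]) cube([335, 279, 35]);
  translate([23, 23, 0]) cylinder(h = 371, r = 23);
  translate([312, 23, 0]) cylinder(h = 371, r = 23);
  translate([23, 256, 0]) cylinder(h = 371, r = 23);
  translate([312, 256, 0]) cylinder(h = 371, r = 23);
}
translate([1137, 111, 0]) {
  translate([0, 0, 371]) cube([335, 279, 35]);
  translate([23, 23, 0]) cylinder(h = 371, r = 23);
  translate([312, 23, 0]) cylinder(h = 371, r = 23);
  translate([23, 256, 0]) cylinder(h = 371, r = 23);
  translate([312, 256, 0]) cylinder(h = 371, r = 23);
}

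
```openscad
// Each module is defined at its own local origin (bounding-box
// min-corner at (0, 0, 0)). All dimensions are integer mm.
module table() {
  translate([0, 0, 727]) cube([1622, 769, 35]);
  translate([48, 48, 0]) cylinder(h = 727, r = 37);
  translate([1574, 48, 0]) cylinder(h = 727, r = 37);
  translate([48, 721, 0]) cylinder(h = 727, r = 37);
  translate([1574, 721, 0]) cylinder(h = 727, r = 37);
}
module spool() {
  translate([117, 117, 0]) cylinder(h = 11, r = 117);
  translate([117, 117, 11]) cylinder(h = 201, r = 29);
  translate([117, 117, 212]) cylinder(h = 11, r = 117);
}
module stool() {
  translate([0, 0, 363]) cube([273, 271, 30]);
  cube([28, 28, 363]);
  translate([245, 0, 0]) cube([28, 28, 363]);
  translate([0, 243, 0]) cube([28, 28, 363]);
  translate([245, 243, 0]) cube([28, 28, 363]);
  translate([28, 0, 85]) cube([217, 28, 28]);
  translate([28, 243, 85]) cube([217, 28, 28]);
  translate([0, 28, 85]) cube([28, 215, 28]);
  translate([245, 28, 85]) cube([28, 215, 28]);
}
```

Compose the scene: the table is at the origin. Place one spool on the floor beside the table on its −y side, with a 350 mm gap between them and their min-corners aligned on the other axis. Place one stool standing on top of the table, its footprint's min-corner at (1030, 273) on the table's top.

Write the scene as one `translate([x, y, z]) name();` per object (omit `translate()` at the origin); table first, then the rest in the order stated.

table();
translate([0, -584, 0]) spool();
translate([1030, 273, 762]) stool();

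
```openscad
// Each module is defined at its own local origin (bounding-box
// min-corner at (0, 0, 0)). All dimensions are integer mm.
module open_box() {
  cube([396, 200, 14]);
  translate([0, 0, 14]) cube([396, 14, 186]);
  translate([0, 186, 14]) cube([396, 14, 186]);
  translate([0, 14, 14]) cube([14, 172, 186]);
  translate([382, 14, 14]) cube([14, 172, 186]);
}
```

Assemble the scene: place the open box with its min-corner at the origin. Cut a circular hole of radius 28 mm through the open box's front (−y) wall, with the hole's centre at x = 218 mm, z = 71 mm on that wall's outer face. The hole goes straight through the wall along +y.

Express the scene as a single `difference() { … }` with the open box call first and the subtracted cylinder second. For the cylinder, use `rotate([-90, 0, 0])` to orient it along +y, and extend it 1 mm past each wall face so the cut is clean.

difference() {
  open_box();
  translate([218, -1, 71]) rotate([-90, 0, 0]) cylinder(h = 16, r = 28);
}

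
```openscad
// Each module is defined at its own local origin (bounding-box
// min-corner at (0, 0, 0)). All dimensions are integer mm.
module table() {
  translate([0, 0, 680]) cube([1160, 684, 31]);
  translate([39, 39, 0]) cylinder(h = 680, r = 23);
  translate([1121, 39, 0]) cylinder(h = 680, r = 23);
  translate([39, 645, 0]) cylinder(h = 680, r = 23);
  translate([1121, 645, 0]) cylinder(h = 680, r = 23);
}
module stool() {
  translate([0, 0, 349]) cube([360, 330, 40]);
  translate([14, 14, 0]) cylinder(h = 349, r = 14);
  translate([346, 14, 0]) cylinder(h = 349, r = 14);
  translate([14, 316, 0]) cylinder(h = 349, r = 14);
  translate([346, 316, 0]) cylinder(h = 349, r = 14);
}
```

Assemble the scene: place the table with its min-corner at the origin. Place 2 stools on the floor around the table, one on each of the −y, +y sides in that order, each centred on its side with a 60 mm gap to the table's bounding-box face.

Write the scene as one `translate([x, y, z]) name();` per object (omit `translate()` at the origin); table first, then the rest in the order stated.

table();
translate([400, -390, 0]) stool();
translate([400, 744, 0]) stool();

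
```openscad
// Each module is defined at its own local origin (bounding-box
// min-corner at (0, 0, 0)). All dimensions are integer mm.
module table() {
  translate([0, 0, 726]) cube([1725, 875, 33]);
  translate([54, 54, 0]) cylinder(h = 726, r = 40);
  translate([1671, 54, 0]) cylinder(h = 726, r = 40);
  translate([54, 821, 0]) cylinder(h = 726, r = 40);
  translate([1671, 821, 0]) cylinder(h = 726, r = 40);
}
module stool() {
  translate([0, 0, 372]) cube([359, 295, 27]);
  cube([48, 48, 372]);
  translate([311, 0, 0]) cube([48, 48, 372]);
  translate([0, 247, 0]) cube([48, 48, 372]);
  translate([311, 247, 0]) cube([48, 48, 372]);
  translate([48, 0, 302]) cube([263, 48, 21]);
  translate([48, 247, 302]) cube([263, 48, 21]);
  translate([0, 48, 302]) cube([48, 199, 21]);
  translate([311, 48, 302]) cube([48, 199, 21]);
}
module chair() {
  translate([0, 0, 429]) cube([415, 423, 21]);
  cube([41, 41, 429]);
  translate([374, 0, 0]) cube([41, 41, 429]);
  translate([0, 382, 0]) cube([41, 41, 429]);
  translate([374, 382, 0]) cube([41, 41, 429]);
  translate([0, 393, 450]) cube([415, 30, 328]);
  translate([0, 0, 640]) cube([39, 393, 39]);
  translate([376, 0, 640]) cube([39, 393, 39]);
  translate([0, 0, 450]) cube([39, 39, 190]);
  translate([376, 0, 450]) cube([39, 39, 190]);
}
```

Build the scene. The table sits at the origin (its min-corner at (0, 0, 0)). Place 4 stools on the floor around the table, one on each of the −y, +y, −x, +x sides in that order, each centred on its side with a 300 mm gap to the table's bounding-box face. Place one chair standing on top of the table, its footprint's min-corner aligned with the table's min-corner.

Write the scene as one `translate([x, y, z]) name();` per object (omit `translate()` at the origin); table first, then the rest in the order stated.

table();
translate([683, -595, 0]) stool();
translate([683, 1175, 0]) stool();
translate([-659, 290, 0]) stool();
translate([2025, 290, 0]) stool();
translate([0, 0, 759]) chair();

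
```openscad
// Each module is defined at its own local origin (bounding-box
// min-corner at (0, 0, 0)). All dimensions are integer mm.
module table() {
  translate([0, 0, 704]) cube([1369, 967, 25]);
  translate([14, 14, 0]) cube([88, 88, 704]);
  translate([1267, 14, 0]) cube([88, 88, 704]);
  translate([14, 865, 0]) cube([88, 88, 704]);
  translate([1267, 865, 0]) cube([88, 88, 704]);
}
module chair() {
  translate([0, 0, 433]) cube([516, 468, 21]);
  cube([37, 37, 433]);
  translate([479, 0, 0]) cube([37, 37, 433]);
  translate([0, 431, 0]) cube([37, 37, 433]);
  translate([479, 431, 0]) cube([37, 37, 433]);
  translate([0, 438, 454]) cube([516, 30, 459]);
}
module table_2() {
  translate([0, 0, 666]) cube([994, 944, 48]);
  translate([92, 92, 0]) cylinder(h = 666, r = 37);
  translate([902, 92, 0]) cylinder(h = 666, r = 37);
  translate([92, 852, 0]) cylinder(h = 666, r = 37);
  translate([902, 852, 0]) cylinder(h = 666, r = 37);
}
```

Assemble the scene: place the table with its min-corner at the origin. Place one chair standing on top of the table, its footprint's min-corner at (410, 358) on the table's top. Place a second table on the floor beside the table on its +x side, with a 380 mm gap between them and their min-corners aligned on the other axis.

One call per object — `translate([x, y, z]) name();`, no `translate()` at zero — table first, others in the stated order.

table();
translate([410, 358, 729]) chair();
translate([1749, 0, 0]) table_2();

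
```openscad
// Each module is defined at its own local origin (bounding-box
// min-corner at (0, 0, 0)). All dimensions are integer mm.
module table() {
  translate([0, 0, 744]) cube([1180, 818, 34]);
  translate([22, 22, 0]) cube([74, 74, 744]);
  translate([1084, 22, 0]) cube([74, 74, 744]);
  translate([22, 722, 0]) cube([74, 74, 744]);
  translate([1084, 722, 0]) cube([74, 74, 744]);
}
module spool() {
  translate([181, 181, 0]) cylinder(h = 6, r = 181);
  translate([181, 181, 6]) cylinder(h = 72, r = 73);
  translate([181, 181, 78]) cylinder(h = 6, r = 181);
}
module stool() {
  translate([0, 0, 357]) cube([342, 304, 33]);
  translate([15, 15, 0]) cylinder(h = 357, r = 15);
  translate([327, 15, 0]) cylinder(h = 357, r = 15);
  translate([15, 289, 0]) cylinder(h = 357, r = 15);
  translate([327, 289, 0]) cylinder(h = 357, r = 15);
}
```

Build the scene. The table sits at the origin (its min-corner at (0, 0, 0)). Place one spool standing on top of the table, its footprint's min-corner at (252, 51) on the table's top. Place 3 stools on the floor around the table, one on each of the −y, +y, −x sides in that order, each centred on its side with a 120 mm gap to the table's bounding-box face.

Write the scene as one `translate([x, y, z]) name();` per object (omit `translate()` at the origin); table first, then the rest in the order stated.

table();
translate([252, 51, 778]) spool();
translate([419, -424, 0]) stool();
translate([419, 938, 0]) stool();
translate([-462, 257, 0]) stool();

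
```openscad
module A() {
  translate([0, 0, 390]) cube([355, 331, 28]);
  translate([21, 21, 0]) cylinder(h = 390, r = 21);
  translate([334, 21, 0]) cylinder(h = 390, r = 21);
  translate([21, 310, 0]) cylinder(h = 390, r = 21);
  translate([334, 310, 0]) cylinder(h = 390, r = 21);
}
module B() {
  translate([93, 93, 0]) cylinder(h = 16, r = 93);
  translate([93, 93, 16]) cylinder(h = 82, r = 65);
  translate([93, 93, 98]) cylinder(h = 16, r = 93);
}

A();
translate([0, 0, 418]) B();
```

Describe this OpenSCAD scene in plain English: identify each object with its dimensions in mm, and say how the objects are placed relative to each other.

A is a simple wooden stool: a rectangular seat 355 mm (x) by 331 mm (y), 28 mm thick, top face at z = 418 mm, on four round legs, each 42 mm in diameter. The legs rest on z = 0, each leg's axis is inset half a diameter from the nearest pair of seat edges (so the leg's bounding box is flush with the corner).

B is a spool: two coaxial disc flanges of radius 93 mm and thickness 16 mm, joined by a core cylinder of radius 65 mm and height 82 mm. The lower flange rests on z = 0 and the three cylinders share a vertical axis.

The spool is on top of the stool.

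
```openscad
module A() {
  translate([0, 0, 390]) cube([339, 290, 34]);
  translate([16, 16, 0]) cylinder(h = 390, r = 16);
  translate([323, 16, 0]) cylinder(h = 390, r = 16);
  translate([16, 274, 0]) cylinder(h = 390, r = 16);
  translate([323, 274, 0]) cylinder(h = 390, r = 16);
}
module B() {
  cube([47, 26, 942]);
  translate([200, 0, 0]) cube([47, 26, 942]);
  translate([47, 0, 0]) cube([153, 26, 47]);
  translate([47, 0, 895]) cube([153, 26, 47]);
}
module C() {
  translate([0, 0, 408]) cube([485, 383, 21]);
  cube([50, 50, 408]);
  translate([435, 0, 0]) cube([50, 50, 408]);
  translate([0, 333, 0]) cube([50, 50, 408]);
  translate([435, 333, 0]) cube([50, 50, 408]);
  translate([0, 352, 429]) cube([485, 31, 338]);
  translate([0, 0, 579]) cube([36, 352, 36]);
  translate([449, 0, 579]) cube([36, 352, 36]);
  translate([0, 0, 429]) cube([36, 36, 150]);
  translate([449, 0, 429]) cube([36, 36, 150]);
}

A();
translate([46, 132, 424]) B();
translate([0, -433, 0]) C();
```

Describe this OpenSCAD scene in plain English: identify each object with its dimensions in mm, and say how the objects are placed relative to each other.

A is a four-legged stool. The seat is 339×290 mm, 34 mm thick, top at z = 424 mm. It stands on four round legs, each 32 mm in diameter, from z = 0 to the seat underside, each leg's axis is inset half a diameter from the nearest pair of seat edges (so the leg's bounding box is flush with the corner).

B is a rectangular picture frame lying in the x–z plane (depth along y). The opening is 153 mm wide (x) by 848 mm tall (z), surrounded by a border 47 mm wide on all four sides. The frame is 26 mm deep and is made of two full-height vertical stiles with two horizontal rails fitted between them.

C is a chair. The seat is a 485×383×21 mm slab with its top at z = 429 mm, on four 50×50 mm corner legs (flush with the seat edges, standing on z = 0). A flat backrest 31 mm thick, 338 mm tall, spans the full seat width and rises from the seat top along its +y edge, rear face flush with the rear of the seat. Two armrests of 36×36 mm section run along each side from the seat's front edge to the front of the backrest, top faces 186 mm above the seat top and outer faces flush with the seat's x-edges; a 36×36 mm post under the front of each armrest stands on the seat at the front corner.

The picture frame is on top of the stool, centred. The chair is on the floor beside the stool on its −y side.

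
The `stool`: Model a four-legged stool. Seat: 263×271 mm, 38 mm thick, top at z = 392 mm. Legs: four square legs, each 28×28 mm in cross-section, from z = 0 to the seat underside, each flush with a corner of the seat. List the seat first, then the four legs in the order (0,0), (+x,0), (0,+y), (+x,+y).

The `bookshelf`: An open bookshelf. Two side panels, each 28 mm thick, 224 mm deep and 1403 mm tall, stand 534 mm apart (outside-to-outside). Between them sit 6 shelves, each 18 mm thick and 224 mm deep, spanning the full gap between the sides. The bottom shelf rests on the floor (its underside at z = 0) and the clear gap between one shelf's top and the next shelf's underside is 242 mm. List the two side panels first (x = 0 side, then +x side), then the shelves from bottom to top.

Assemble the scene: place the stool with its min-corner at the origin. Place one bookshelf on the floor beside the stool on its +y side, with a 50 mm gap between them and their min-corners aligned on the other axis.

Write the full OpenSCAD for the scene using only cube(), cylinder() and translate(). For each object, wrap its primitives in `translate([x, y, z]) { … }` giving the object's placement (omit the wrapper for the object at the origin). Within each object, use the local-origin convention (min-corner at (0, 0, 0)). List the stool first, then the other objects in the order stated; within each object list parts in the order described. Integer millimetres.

translate([0, 0, 354]) cube([263, 271, 38]);
cube([28, 28, 354]);
translate([235, 0, 0]) cube([28, 28, 354]);
translate([0, 243, 0]) cube([28, 28, 354]);
translate([235, 243, 0]) cube([28, 28, 354]);
translate([0, 321, 0]) {
  cube([28, 224, 1403]);
  translate([506, 0, 0]) cube([28, 224, 1403]);
  translate([28, 0, 0]) cube([478, 224, 18]);
  translate([28, 0, 260]) cube([478, 224, 18]);
  translate([28, 0, 520]) cube([478, 224, 18]);
  translate([28, 0, 780]) cube([478, 224, 18]);
  translate([28, 0, 1040]) cube([478, 224, 18]);
  translate([28, 0, 1300]) cube([478, 224, 18]);
}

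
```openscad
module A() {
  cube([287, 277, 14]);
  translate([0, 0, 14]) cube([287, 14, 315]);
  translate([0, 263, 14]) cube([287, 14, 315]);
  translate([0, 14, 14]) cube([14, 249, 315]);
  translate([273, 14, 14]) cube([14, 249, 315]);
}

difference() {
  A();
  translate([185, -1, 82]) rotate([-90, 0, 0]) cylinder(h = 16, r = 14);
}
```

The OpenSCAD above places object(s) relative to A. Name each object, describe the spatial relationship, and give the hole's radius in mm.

A is an open box. The open box has a circular hole through its front wall. The hole's radius is 14 mm.

The subtracted cylinder has r = 14 mm.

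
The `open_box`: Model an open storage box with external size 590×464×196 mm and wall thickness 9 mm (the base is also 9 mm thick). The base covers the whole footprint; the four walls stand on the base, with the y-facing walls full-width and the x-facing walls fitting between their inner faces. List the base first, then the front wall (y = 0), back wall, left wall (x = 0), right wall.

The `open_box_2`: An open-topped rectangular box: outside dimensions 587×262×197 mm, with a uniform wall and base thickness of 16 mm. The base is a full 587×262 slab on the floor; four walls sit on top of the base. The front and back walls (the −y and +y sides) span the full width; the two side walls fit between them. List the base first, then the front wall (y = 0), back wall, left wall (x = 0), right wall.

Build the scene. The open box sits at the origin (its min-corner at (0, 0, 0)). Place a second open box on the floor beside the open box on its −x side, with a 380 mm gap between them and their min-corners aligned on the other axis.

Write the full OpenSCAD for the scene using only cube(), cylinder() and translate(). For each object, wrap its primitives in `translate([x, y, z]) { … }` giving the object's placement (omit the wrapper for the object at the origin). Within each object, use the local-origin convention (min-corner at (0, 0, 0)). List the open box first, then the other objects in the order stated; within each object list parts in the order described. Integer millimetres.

cube([590, 464, 9]);
translate([0, 0, 9]) cube([590, 9, 187]);
translate([0, 455, 9]) cube([590, 9, 187]);
translate([0, 9, 9]) cube([9, 446, 187]);
translate([581, 9, 9]) cube([9, 446, 187]);
translate([-967, 0, 0]) {
  cube([587, 262, 16]);
  translate([0, 0, 16]) cube([587, 16, 181]);
  translate([0, 246, 16]) cube([587, 16, 181]);
  translate([0, 16, 16]) cube([16, 230, 181]);
  translate([571, 16, 16]) cube([16, 230, 181]);
}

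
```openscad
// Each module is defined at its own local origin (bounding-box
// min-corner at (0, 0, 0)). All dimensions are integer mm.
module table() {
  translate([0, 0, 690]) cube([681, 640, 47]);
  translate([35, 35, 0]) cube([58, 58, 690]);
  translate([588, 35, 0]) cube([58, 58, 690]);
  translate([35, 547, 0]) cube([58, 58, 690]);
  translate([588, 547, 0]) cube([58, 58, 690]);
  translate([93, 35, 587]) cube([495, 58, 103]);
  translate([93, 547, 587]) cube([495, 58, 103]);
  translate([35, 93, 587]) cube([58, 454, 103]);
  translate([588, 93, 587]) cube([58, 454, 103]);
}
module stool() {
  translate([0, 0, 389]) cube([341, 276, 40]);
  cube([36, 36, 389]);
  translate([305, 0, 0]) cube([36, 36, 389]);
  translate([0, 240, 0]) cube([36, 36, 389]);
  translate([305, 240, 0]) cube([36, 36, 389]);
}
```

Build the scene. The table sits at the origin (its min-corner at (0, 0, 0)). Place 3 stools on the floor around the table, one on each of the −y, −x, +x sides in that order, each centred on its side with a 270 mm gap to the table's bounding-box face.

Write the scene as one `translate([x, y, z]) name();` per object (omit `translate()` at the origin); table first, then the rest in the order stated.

table();
translate([170, -546, 0]) stool();
translate([-611, 182, 0]) stool();
translate([951, 182, 0]) stool();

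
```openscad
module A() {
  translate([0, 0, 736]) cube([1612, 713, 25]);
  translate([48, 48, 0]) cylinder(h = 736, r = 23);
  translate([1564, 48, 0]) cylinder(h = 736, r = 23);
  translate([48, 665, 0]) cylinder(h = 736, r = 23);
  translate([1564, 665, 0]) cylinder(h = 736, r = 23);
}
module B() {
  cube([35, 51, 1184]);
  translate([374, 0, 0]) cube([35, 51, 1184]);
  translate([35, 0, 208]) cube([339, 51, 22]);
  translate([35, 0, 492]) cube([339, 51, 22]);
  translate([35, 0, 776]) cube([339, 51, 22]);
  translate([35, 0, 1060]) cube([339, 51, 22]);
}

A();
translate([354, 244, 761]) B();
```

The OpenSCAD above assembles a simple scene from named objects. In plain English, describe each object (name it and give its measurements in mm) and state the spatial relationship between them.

A is a table: top 1612 mm (x) × 713 mm (y), 25 mm thick, upper face at z = 761 mm, on four round legs of 46 mm diameter, each leg's bounding box inset 25 mm from the nearest pair of top edges, running from z = 0 to the bottom of the top.

B is a straight ladder. Two 35×51 mm vertical rails, 1184 mm tall, stand 409 mm apart (outside-to-outside) with their front faces coplanar on the −y side. 4 rungs, each 51 mm deep and 22 mm tall, span between the inner faces of the rails, front faces flush with the rails. The lowest rung's underside is at z = 208 mm and rungs are spaced 284 mm apart (underside to underside).

The ladder is on top of the table.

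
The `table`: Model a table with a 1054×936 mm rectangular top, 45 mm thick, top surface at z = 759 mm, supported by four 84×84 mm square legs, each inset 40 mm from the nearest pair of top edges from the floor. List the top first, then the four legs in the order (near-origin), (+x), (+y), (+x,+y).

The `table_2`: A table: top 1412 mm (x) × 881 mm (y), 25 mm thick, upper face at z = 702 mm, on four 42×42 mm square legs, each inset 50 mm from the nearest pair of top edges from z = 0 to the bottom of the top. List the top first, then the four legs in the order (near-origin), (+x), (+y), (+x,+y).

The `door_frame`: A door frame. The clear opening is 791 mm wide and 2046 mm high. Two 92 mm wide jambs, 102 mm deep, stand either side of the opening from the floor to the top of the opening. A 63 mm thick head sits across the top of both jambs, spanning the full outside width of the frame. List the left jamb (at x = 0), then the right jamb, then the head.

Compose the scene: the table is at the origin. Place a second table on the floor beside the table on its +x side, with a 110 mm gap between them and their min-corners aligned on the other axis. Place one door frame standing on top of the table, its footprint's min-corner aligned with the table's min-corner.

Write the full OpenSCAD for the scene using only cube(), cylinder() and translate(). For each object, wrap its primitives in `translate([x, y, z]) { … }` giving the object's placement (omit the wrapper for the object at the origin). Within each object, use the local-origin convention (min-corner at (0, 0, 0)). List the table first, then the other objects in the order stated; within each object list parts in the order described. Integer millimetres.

translate([0, 0, 714]) cube([1054, 936, 45]);
translate([40, 40, 0]) cube([84, 84, 714]);
translate([930, 40, 0]) cube([84, 84, 714]);
translate([40, 812, 0]) cube([84, 84, 714]);
translate([930, 812, 0]) cube([84, 84, 714]);
translate([1164, 0, 0]) {
  translate([0, 0, 677]) cube([1412, 881, 25]);
  translate([50, 50, 0]) cube([42, 42, 677]);
  translate([1320, 50, 0]) cube([42, 42, 677]);
  translate([50, 789, 0]) cube([42, 42, 677]);
  translate([1320, 789, 0]) cube([42, 42, 677]);
}
translate([0, 0, 759]) {
  cube([92, 102, 2046]);
  translate([883, 0, 0]) cube([92, 102, 2046]);
  translate([0, 0, 2046]) cube([975, 102, 63]);
}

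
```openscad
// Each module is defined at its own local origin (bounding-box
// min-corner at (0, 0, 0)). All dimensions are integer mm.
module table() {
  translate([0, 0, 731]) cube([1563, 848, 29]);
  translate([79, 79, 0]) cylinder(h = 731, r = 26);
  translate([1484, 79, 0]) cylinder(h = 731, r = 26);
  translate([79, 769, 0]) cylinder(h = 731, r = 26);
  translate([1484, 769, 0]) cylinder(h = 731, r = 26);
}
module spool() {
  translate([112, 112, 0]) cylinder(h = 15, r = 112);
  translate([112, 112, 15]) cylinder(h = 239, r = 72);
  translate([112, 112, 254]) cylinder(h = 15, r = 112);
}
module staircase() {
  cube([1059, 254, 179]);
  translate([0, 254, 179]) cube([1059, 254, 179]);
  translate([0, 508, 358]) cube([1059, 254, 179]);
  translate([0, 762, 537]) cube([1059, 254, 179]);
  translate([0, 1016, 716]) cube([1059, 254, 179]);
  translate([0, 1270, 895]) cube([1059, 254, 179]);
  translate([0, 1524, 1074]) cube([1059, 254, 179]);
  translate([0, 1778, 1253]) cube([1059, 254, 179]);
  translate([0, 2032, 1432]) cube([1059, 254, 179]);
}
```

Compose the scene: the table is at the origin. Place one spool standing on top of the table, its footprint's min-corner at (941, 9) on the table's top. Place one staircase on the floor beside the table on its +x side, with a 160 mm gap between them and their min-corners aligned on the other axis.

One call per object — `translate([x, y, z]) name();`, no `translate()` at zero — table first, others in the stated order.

table();
translate([941, 9, 760]) spool();
translate([1723, 0, 0]) staircase();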